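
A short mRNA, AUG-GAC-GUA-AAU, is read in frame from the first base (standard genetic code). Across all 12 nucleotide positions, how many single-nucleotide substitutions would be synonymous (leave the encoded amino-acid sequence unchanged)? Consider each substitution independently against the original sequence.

5

Codon 1 (AUG, Met): 0 synonymous substitutions.
Codon 2 (GAC, Asp): 1 synonymous substitution.
Codon 3 (GUA, Val): 3 synonymous substitutions.
Codon 4 (AAU, Asn): 1 synonymous substitution.
Total: 0 + 1 + 3 + 1 = 5.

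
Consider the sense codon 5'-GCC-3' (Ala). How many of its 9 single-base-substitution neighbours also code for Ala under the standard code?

Position 1: none → 0 synonymous.
Position 2: none → 0 synonymous.
Position 3: GCU, GCA, GCG → 3 synonymous.
Total: 0 + 0 + 3 = 3.

3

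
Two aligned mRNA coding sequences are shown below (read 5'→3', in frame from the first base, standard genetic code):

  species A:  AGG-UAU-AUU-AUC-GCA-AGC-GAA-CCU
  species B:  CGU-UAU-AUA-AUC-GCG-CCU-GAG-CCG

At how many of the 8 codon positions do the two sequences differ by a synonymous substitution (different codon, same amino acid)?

5

Codon 1: AGG Arg / CGU Arg — synonymous.
Codon 2: UAU Tyr / UAU Tyr — identical.
Codon 3: AUU Ile / AUA Ile — synonymous.
Codon 4: AUC Ile / AUC Ile — identical.
Codon 5: GCA Ala / GCG Ala — synonymous.
Codon 6: AGC Ser / CCU Pro — nonsynonymous.
Codon 7: GAA Glu / GAG Glu — synonymous.
Codon 8: CCU Pro / CCG Pro — synonymous.
Synonymous differences: 5.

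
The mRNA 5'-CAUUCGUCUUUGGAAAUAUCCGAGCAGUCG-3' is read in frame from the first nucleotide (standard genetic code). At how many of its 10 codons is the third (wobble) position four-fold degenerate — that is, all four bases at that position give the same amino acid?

4

Codon 1 CAU (His): third position 2-fold.
Codon 2 UCG (Ser): third position 4-fold.
Codon 3 UCU (Ser): third position 4-fold.
Codon 4 UUG (Leu): third position 2-fold.
Codon 5 GAA (Glu): third position 2-fold.
Codon 6 AUA (Ile): third position 3-fold.
Codon 7 UCC (Ser): third position 4-fold.
Codon 8 GAG (Glu): third position 2-fold.
Codon 9 CAG (Gln): third position 2-fold.
Codon 10 UCG (Ser): third position 4-fold.
Four-fold degenerate third positions: 4.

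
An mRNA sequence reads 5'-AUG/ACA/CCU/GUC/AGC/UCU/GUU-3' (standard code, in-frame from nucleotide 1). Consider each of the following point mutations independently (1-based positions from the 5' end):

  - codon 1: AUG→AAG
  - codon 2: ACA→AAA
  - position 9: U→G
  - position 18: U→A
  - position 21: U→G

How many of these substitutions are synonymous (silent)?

3

Codon 1: AUG (Met) → AAG (Lys) — missense.
Codon 2: ACA (Thr) → AAA (Lys) — missense.
Codon 3: CCU (Pro) → CCG (Pro) — synonymous.
Codon 6: UCU (Ser) → UCA (Ser) — synonymous.
Codon 7: GUU (Val) → GUG (Val) — synonymous.
Synonymous: 3 of 5.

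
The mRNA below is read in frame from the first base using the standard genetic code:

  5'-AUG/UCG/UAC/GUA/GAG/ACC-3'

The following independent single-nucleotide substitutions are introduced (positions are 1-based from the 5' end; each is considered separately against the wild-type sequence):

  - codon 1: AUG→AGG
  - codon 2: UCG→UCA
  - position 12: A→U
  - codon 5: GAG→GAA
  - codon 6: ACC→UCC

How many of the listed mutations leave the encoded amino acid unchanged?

3

Codon 1: AUG (Met) → AGG (Arg) — missense.
Codon 2: UCG (Ser) → UCA (Ser) — synonymous.
Codon 4: GUA (Val) → GUU (Val) — synonymous.
Codon 5: GAG (Glu) → GAA (Glu) — synonymous.
Codon 6: ACC (Thr) → UCC (Ser) — missense.
Synonymous: 3 of 5.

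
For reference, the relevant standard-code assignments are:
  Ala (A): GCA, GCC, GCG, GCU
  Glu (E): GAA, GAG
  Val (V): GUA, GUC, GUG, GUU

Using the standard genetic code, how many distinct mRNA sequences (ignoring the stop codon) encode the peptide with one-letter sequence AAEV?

128

Ala: 4 codons.
Ala: 4 codons.
Glu: 2 codons.
Val: 4 codons.
4 × 4 × 2 × 4 = 128.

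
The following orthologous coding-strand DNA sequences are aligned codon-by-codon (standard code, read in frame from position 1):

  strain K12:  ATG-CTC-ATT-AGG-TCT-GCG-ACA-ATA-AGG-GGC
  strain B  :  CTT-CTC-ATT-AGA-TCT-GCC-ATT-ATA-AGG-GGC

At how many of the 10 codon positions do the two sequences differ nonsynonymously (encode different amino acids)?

2

Codon 1: ATG Met / CTT Leu — nonsynonymous.
Codon 2: CTC Leu / CTC Leu — identical.
Codon 3: ATT Ile / ATT Ile — identical.
Codon 4: AGG Arg / AGA Arg — synonymous.
Codon 5: TCT Ser / TCT Ser — identical.
Codon 6: GCG Ala / GCC Ala — synonymous.
Codon 7: ACA Thr / ATT Ile — nonsynonymous.
Codon 8: ATA Ile / ATA Ile — identical.
Codon 9: AGG Arg / AGG Arg — identical.
Codon 10: GGC Gly / GGC Gly — identical.
Nonsynonymous differences: 2.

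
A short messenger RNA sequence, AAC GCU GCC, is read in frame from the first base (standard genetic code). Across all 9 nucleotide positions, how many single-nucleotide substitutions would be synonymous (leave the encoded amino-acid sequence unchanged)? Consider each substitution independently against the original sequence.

7

Codon 1 (AAC, Asn): 1 synonymous substitution.
Codon 2 (GCU, Ala): 3 synonymous substitutions.
Codon 3 (GCC, Ala): 3 synonymous substitutions.
Total: 1 + 3 + 3 = 7.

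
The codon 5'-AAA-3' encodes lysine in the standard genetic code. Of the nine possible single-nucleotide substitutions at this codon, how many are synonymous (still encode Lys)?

1

Position 1: none → 0 synonymous.
Position 2: none → 0 synonymous.
Position 3: AAG → 1 synonymous.
Total: 0 + 0 + 1 = 1.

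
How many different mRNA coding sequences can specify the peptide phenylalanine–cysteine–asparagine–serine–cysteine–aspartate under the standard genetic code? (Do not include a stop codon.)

Phe: 2 codons.
Cys: 2 codons.
Asn: 2 codons.
Ser: 6 codons.
Cys: 2 codons.
Asp: 2 codons.
2 × 2 × 2 × 6 × 2 × 2 = 192.

192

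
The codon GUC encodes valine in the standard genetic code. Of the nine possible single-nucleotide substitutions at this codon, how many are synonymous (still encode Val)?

Position 1: none → 0 synonymous.
Position 2: none → 0 synonymous.
Position 3: GUU, GUA, GUG → 3 synonymous.
Total: 0 + 0 + 3 = 3.

3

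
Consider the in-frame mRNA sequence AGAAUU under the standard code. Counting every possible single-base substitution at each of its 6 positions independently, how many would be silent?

4

Codon 1 (AGA, Arg): 2 synonymous substitutions.
Codon 2 (AUU, Ile): 2 synonymous substitutions.
Total: 2 + 2 = 4.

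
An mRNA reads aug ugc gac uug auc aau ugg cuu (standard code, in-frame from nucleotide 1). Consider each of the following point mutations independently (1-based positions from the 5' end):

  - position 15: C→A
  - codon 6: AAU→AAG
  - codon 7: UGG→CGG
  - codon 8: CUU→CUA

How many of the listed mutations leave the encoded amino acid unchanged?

2

Codon 5: AUC (Ile) → AUA (Ile) — synonymous.
Codon 6: AAU (Asn) → AAG (Lys) — missense.
Codon 7: UGG (Trp) → CGG (Arg) — missense.
Codon 8: CUU (Leu) → CUA (Leu) — synonymous.
Synonymous: 2 of 4.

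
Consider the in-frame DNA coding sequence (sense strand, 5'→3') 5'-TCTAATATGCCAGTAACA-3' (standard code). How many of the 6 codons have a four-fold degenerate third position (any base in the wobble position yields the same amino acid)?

4

Codon 1 TCT (Ser): third position 4-fold.
Codon 2 AAT (Asn): third position 2-fold.
Codon 3 ATG (Met): third position 1-fold.
Codon 4 CCA (Pro): third position 4-fold.
Codon 5 GTA (Val): third position 4-fold.
Codon 6 ACA (Thr): third position 4-fold.
Four-fold degenerate third positions: 4.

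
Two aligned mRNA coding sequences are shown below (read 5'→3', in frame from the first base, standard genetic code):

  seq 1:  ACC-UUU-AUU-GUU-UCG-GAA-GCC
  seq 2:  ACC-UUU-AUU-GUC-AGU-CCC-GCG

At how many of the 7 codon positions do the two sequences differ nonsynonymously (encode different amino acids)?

Codon 1: ACC Thr / ACC Thr — identical.
Codon 2: UUU Phe / UUU Phe — identical.
Codon 3: AUU Ile / AUU Ile — identical.
Codon 4: GUU Val / GUC Val — synonymous.
Codon 5: UCG Ser / AGU Ser — synonymous.
Codon 6: GAA Glu / CCC Pro — nonsynonymous.
Codon 7: GCC Ala / GCG Ala — synonymous.
Nonsynonymous differences: 1.

1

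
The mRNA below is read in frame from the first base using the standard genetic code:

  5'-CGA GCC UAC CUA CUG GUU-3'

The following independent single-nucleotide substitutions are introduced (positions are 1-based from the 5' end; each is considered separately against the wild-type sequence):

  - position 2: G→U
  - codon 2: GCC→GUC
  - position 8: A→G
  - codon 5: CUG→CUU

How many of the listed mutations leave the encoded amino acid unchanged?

Codon 1: CGA (Arg) → CUA (Leu) — missense.
Codon 2: GCC (Ala) → GUC (Val) — missense.
Codon 3: UAC (Tyr) → UGC (Cys) — missense.
Codon 5: CUG (Leu) → CUU (Leu) — synonymous.
Synonymous: 1 of 4.

1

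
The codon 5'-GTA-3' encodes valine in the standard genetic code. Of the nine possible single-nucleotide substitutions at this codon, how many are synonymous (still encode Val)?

3

Position 1: none → 0 synonymous.
Position 2: none → 0 synonymous.
Position 3: GTT, GTC, GTG → 3 synonymous.
Total: 0 + 0 + 3 = 3.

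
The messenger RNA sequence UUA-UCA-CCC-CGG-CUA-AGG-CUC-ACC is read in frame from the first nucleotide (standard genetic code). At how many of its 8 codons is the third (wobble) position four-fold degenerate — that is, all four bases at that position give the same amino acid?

6

Codon 1 UUA (Leu): third position 2-fold.
Codon 2 UCA (Ser): third position 4-fold.
Codon 3 CCC (Pro): third position 4-fold.
Codon 4 CGG (Arg): third position 4-fold.
Codon 5 CUA (Leu): third position 4-fold.
Codon 6 AGG (Arg): third position 2-fold.
Codon 7 CUC (Leu): third position 4-fold.
Codon 8 ACC (Thr): third position 4-fold.
Four-fold degenerate third positions: 6.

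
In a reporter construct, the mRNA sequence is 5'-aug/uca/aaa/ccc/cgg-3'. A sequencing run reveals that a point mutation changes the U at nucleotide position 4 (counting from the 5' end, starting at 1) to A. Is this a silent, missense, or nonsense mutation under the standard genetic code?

Position 4 falls in codon 2: UCA → Ser.
After the substitution the codon is ACA → Thr.
Ser ≠ Thr, so this is a missense mutation.

missense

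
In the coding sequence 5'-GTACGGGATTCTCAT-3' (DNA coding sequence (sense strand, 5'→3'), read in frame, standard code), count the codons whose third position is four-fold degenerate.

Codon 1 GTA (Val): third position 4-fold.
Codon 2 CGG (Arg): third position 4-fold.
Codon 3 GAT (Asp): third position 2-fold.
Codon 4 TCT (Ser): third position 4-fold.
Codon 5 CAT (His): third position 2-fold.
Four-fold degenerate third positions: 3.

3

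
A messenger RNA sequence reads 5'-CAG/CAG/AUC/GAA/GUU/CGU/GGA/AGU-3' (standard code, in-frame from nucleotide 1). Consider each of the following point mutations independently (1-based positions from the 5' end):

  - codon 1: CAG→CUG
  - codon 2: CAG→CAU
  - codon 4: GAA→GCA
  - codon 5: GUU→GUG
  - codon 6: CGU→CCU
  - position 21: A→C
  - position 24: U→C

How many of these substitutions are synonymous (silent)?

Codon 1: CAG (Gln) → CUG (Leu) — missense.
Codon 2: CAG (Gln) → CAU (His) — missense.
Codon 4: GAA (Glu) → GCA (Ala) — missense.
Codon 5: GUU (Val) → GUG (Val) — synonymous.
Codon 6: CGU (Arg) → CCU (Pro) — missense.
Codon 7: GGA (Gly) → GGC (Gly) — synonymous.
Codon 8: AGU (Ser) → AGC (Ser) — synonymous.
Synonymous: 3 of 7.

3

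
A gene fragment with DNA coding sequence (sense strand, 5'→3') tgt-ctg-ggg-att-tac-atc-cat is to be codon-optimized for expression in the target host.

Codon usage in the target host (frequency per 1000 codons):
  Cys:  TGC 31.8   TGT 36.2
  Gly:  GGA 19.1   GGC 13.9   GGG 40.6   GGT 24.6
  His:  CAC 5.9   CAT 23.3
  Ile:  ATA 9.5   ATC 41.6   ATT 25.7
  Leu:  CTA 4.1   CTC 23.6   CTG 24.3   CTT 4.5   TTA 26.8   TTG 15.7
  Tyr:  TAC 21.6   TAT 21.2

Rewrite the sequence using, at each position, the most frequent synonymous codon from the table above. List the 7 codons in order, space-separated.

Codon 1 (Cys): best is TGT at 36.2.
Codon 2 (Leu): best is TTA at 26.8.
Codon 3 (Gly): best is GGG at 40.6.
Codon 4 (Ile): best is ATC at 41.6.
Codon 5 (Tyr): best is TAC at 21.6.
Codon 6 (Ile): best is ATC at 41.6.
Codon 7 (His): best is CAT at 23.3.

TGT TTA GGG ATC TAC ATC CAT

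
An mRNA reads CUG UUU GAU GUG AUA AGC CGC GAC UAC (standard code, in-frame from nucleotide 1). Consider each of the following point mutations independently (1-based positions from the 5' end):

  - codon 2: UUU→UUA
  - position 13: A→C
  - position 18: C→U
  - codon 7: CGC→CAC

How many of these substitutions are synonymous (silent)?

1

Codon 2: UUU (Phe) → UUA (Leu) — missense.
Codon 5: AUA (Ile) → CUA (Leu) — missense.
Codon 6: AGC (Ser) → AGU (Ser) — synonymous.
Codon 7: CGC (Arg) → CAC (His) — missense.
Synonymous: 1 of 4.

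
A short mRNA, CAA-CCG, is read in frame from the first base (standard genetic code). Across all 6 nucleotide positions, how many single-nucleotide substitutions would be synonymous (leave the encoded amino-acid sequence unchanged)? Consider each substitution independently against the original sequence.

Codon 1 (CAA, Gln): 1 synonymous substitution.
Codon 2 (CCG, Pro): 3 synonymous substitutions.
Total: 1 + 3 = 4.

4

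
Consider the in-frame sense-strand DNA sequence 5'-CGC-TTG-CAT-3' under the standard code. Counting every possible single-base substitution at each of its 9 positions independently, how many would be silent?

Codon 1 (CGC, Arg): 3 synonymous substitutions.
Codon 2 (TTG, Leu): 2 synonymous substitutions.
Codon 3 (CAT, His): 1 synonymous substitution.
Total: 3 + 2 + 1 = 6.

6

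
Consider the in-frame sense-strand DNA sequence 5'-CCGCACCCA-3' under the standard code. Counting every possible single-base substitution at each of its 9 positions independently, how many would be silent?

7

Codon 1 (CCG, Pro): 3 synonymous substitutions.
Codon 2 (CAC, His): 1 synonymous substitution.
Codon 3 (CCA, Pro): 3 synonymous substitutions.
Total: 3 + 1 + 3 = 7.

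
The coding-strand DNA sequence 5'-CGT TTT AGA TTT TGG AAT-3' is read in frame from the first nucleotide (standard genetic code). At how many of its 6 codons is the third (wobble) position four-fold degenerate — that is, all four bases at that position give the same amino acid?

Codon 1 CGT (Arg): third position 4-fold.
Codon 2 TTT (Phe): third position 2-fold.
Codon 3 AGA (Arg): third position 2-fold.
Codon 4 TTT (Phe): third position 2-fold.
Codon 5 TGG (Trp): third position 1-fold.
Codon 6 AAT (Asn): third position 2-fold.
Four-fold degenerate third positions: 1.

1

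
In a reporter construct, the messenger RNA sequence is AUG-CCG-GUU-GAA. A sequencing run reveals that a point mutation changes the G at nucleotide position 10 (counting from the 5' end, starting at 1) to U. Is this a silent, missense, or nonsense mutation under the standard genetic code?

nonsense

Position 10 falls in codon 4: GAA → Glu.
After the substitution the codon is UAA → Stop.
The new codon is a stop codon, so this is a nonsense mutation.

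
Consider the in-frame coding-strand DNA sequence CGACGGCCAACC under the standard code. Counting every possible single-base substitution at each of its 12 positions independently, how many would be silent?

Codon 1 (CGA, Arg): 4 synonymous substitutions.
Codon 2 (CGG, Arg): 4 synonymous substitutions.
Codon 3 (CCA, Pro): 3 synonymous substitutions.
Codon 4 (ACC, Thr): 3 synonymous substitutions.
Total: 4 + 4 + 3 + 3 = 14.

14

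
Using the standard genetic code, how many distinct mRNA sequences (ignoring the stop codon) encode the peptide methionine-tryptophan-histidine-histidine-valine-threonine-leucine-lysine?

Met: 1 codon.
Trp: 1 codon.
His: 2 codons.
His: 2 codons.
Val: 4 codons.
Thr: 4 codons.
Leu: 6 codons.
Lys: 2 codons.
1 × 1 × 2 × 2 × 4 × 4 × 6 × 2 = 768.

768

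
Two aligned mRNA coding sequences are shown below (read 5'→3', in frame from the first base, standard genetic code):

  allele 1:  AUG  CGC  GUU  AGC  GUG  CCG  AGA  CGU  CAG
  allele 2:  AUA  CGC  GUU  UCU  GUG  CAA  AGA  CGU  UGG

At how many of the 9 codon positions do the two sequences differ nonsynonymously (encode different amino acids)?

3

Codon 1: AUG Met / AUA Ile — nonsynonymous.
Codon 2: CGC Arg / CGC Arg — identical.
Codon 3: GUU Val / GUU Val — identical.
Codon 4: AGC Ser / UCU Ser — synonymous.
Codon 5: GUG Val / GUG Val — identical.
Codon 6: CCG Pro / CAA Gln — nonsynonymous.
Codon 7: AGA Arg / AGA Arg — identical.
Codon 8: CGU Arg / CGU Arg — identical.
Codon 9: CAG Gln / UGG Trp — nonsynonymous.
Nonsynonymous differences: 3.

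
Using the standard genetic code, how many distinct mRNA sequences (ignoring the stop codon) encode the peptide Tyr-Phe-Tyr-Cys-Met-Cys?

Tyr: 2 codons.
Phe: 2 codons.
Tyr: 2 codons.
Cys: 2 codons.
Met: 1 codon.
Cys: 2 codons.
2 × 2 × 2 × 2 × 1 × 2 = 32.

32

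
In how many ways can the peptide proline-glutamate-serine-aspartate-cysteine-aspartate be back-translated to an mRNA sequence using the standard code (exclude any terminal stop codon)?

384

Pro: 4 codons.
Glu: 2 codons.
Ser: 6 codons.
Asp: 2 codons.
Cys: 2 codons.
Asp: 2 codons.
4 × 2 × 6 × 2 × 2 × 2 = 384.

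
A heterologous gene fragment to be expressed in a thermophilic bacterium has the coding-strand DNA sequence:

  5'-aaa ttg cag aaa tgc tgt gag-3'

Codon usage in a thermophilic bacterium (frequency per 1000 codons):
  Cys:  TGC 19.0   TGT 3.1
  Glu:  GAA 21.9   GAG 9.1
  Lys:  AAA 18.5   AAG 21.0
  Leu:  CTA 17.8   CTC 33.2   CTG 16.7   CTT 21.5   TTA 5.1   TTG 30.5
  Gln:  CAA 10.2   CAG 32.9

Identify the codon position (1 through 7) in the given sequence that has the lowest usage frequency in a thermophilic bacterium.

6

Codon 1 AAA (Lys): 18.5 per 1000.
Codon 2 TTG (Leu): 30.5 per 1000.
Codon 3 CAG (Gln): 32.9 per 1000.
Codon 4 AAA (Lys): 18.5 per 1000.
Codon 5 TGC (Cys): 19.0 per 1000.
Codon 6 TGT (Cys): 3.1 per 1000.
Codon 7 GAG (Glu): 9.1 per 1000.
Lowest frequency is 3.1 at codon 6.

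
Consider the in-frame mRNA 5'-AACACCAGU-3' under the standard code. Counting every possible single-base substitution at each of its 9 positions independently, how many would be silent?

5

Codon 1 (AAC, Asn): 1 synonymous substitution.
Codon 2 (ACC, Thr): 3 synonymous substitutions.
Codon 3 (AGU, Ser): 1 synonymous substitution.
Total: 1 + 3 + 1 = 5.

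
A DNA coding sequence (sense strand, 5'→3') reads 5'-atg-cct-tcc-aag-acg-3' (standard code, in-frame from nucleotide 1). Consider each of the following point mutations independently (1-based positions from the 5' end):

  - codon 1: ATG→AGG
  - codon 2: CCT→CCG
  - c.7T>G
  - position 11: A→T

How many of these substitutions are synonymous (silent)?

1

Codon 1: ATG (Met) → AGG (Arg) — missense.
Codon 2: CCT (Pro) → CCG (Pro) — synonymous.
Codon 3: TCC (Ser) → GCC (Ala) — missense.
Codon 4: AAG (Lys) → ATG (Met) — missense.
Synonymous: 1 of 4.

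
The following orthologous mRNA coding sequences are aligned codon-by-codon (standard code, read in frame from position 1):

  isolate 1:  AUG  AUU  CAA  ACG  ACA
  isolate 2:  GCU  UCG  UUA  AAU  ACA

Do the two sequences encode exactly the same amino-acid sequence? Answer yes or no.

Codon 1: AUG Met / GCU Ala — nonsynonymous.
Codon 2: AUU Ile / UCG Ser — nonsynonymous.
Codon 3: CAA Gln / UUA Leu — nonsynonymous.
Codon 4: ACG Thr / AAU Asn — nonsynonymous.
Codon 5: ACA Thr / ACA Thr — identical.
Nonsynonymous differences: 4 → different protein.

no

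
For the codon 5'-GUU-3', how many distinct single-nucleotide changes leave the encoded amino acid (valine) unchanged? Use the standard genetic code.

3

Position 1: none → 0 synonymous.
Position 2: none → 0 synonymous.
Position 3: GUC, GUA, GUG → 3 synonymous.
Total: 0 + 0 + 3 = 3.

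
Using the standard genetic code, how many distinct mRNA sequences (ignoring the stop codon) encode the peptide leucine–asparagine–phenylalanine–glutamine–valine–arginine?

1152

Leu: 6 codons.
Asn: 2 codons.
Phe: 2 codons.
Gln: 2 codons.
Val: 4 codons.
Arg: 6 codons.
6 × 2 × 2 × 2 × 4 × 6 = 1152.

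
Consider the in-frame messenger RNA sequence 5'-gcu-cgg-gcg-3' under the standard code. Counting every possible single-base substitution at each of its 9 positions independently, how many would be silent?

Codon 1 (GCU, Ala): 3 synonymous substitutions.
Codon 2 (CGG, Arg): 4 synonymous substitutions.
Codon 3 (GCG, Ala): 3 synonymous substitutions.
Total: 3 + 4 + 3 = 10.

10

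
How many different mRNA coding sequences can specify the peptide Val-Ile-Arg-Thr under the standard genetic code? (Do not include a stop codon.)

288

Val: 4 codons.
Ile: 3 codons.
Arg: 6 codons.
Thr: 4 codons.
4 × 3 × 6 × 4 = 288.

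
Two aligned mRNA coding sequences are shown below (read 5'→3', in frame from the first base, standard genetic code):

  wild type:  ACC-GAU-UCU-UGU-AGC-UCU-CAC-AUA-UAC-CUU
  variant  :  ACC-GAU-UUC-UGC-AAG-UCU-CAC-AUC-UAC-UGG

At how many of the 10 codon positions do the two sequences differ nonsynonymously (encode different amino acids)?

3

Codon 1: ACC Thr / ACC Thr — identical.
Codon 2: GAU Asp / GAU Asp — identical.
Codon 3: UCU Ser / UUC Phe — nonsynonymous.
Codon 4: UGU Cys / UGC Cys — synonymous.
Codon 5: AGC Ser / AAG Lys — nonsynonymous.
Codon 6: UCU Ser / UCU Ser — identical.
Codon 7: CAC His / CAC His — identical.
Codon 8: AUA Ile / AUC Ile — synonymous.
Codon 9: UAC Tyr / UAC Tyr — identical.
Codon 10: CUU Leu / UGG Trp — nonsynonymous.
Nonsynonymous differences: 3.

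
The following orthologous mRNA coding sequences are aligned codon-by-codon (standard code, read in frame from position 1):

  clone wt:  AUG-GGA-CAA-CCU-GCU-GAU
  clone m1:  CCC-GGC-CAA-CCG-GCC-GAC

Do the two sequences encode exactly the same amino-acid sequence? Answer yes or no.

no

Codon 1: AUG Met / CCC Pro — nonsynonymous.
Codon 2: GGA Gly / GGC Gly — synonymous.
Codon 3: CAA Gln / CAA Gln — identical.
Codon 4: CCU Pro / CCG Pro — synonymous.
Codon 5: GCU Ala / GCC Ala — synonymous.
Codon 6: GAU Asp / GAC Asp — synonymous.
Nonsynonymous differences: 1 → different protein.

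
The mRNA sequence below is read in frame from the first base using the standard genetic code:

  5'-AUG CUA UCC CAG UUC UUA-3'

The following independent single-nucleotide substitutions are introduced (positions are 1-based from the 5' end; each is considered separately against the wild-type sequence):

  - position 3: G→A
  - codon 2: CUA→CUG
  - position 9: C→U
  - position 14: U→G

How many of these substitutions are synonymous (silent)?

2

Codon 1: AUG (Met) → AUA (Ile) — missense.
Codon 2: CUA (Leu) → CUG (Leu) — synonymous.
Codon 3: UCC (Ser) → UCU (Ser) — synonymous.
Codon 5: UUC (Phe) → UGC (Cys) — missense.
Synonymous: 2 of 4.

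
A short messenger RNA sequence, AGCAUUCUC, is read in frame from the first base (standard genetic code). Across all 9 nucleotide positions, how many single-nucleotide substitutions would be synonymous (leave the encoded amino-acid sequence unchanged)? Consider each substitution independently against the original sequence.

6

Codon 1 (AGC, Ser): 1 synonymous substitution.
Codon 2 (AUU, Ile): 2 synonymous substitutions.
Codon 3 (CUC, Leu): 3 synonymous substitutions.
Total: 1 + 2 + 3 = 6.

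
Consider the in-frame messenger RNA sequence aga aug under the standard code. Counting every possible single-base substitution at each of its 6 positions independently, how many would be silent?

2

Codon 1 (AGA, Arg): 2 synonymous substitutions.
Codon 2 (AUG, Met): 0 synonymous substitutions.
Total: 2 + 0 = 2.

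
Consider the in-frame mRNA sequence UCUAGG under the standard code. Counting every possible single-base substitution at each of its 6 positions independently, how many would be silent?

Codon 1 (UCU, Ser): 3 synonymous substitutions.
Codon 2 (AGG, Arg): 2 synonymous substitutions.
Total: 3 + 2 = 5.

5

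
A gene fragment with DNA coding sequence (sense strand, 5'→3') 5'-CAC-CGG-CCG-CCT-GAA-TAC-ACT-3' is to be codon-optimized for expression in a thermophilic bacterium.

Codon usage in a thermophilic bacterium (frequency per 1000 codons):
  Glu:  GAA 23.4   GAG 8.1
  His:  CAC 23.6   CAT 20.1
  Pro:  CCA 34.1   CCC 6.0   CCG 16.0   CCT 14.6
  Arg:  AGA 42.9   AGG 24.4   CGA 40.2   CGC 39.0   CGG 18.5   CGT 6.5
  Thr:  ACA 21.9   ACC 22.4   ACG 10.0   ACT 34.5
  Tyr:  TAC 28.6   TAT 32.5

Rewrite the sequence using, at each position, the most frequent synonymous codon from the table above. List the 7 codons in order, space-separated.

Codon 1 (His): best is CAC at 23.6.
Codon 2 (Arg): best is AGA at 42.9.
Codon 3 (Pro): best is CCA at 34.1.
Codon 4 (Pro): best is CCA at 34.1.
Codon 5 (Glu): best is GAA at 23.4.
Codon 6 (Tyr): best is TAT at 32.5.
Codon 7 (Thr): best is ACT at 34.5.

CAC AGA CCA CCA GAA TAT ACT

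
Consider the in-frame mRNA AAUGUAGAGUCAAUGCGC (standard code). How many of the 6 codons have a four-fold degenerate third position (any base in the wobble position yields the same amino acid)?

Codon 1 AAU (Asn): third position 2-fold.
Codon 2 GUA (Val): third position 4-fold.
Codon 3 GAG (Glu): third position 2-fold.
Codon 4 UCA (Ser): third position 4-fold.
Codon 5 AUG (Met): third position 1-fold.
Codon 6 CGC (Arg): third position 4-fold.
Four-fold degenerate third positions: 3.

3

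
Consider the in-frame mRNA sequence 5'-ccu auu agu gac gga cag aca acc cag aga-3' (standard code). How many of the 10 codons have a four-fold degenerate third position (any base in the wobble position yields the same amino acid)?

Codon 1 CCU (Pro): third position 4-fold.
Codon 2 AUU (Ile): third position 3-fold.
Codon 3 AGU (Ser): third position 2-fold.
Codon 4 GAC (Asp): third position 2-fold.
Codon 5 GGA (Gly): third position 4-fold.
Codon 6 CAG (Gln): third position 2-fold.
Codon 7 ACA (Thr): third position 4-fold.
Codon 8 ACC (Thr): third position 4-fold.
Codon 9 CAG (Gln): third position 2-fold.
Codon 10 AGA (Arg): third position 2-fold.
Four-fold degenerate third positions: 4.

4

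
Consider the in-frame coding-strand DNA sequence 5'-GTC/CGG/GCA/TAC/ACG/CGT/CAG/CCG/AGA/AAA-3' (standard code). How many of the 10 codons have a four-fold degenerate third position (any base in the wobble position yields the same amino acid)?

Codon 1 GTC (Val): third position 4-fold.
Codon 2 CGG (Arg): third position 4-fold.
Codon 3 GCA (Ala): third position 4-fold.
Codon 4 TAC (Tyr): third position 2-fold.
Codon 5 ACG (Thr): third position 4-fold.
Codon 6 CGT (Arg): third position 4-fold.
Codon 7 CAG (Gln): third position 2-fold.
Codon 8 CCG (Pro): third position 4-fold.
Codon 9 AGA (Arg): third position 2-fold.
Codon 10 AAA (Lys): third position 2-fold.
Four-fold degenerate third positions: 6.

6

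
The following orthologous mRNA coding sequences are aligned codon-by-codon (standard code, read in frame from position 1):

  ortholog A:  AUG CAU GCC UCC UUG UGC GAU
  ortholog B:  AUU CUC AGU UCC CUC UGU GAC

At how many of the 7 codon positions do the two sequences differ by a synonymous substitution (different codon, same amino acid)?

Codon 1: AUG Met / AUU Ile — nonsynonymous.
Codon 2: CAU His / CUC Leu — nonsynonymous.
Codon 3: GCC Ala / AGU Ser — nonsynonymous.
Codon 4: UCC Ser / UCC Ser — identical.
Codon 5: UUG Leu / CUC Leu — synonymous.
Codon 6: UGC Cys / UGU Cys — synonymous.
Codon 7: GAU Asp / GAC Asp — synonymous.
Synonymous differences: 3.

3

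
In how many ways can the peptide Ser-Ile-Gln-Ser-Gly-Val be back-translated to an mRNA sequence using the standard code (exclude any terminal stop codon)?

Ser: 6 codons.
Ile: 3 codons.
Gln: 2 codons.
Ser: 6 codons.
Gly: 4 codons.
Val: 4 codons.
6 × 3 × 2 × 6 × 4 × 4 = 3456.

3456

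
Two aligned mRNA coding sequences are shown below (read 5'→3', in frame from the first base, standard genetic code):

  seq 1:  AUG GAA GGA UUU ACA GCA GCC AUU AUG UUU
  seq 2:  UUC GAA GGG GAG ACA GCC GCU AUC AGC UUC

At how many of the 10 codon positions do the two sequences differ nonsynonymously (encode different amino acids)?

Codon 1: AUG Met / UUC Phe — nonsynonymous.
Codon 2: GAA Glu / GAA Glu — identical.
Codon 3: GGA Gly / GGG Gly — synonymous.
Codon 4: UUU Phe / GAG Glu — nonsynonymous.
Codon 5: ACA Thr / ACA Thr — identical.
Codon 6: GCA Ala / GCC Ala — synonymous.
Codon 7: GCC Ala / GCU Ala — synonymous.
Codon 8: AUU Ile / AUC Ile — synonymous.
Codon 9: AUG Met / AGC Ser — nonsynonymous.
Codon 10: UUU Phe / UUC Phe — synonymous.
Nonsynonymous differences: 3.

3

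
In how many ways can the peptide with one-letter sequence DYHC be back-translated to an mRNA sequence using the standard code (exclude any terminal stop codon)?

Asp: 2 codons.
Tyr: 2 codons.
His: 2 codons.
Cys: 2 codons.
2 × 2 × 2 × 2 = 16.

16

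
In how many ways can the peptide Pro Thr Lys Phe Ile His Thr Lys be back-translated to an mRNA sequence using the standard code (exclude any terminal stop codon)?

Pro: 4 codons.
Thr: 4 codons.
Lys: 2 codons.
Phe: 2 codons.
Ile: 3 codons.
His: 2 codons.
Thr: 4 codons.
Lys: 2 codons.
4 × 4 × 2 × 2 × 3 × 2 × 4 × 2 = 3072.

3072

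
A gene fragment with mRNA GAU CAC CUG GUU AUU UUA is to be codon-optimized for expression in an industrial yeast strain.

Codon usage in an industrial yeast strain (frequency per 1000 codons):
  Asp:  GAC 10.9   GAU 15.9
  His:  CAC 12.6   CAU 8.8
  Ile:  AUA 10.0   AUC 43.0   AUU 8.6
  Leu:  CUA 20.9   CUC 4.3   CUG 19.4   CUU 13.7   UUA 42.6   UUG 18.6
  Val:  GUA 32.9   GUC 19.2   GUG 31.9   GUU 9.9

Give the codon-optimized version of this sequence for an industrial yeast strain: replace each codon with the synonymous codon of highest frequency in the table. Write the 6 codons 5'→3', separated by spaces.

GAU CAC UUA GUA AUC UUA

Codon 1 (Asp): best is GAU at 15.9.
Codon 2 (His): best is CAC at 12.6.
Codon 3 (Leu): best is UUA at 42.6.
Codon 4 (Val): best is GUA at 32.9.
Codon 5 (Ile): best is AUC at 43.0.
Codon 6 (Leu): best is UUA at 42.6.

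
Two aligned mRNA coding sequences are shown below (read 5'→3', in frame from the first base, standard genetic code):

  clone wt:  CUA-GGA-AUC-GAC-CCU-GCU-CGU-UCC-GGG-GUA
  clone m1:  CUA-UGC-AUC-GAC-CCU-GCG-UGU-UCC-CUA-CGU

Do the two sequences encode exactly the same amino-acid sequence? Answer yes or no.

Codon 1: CUA Leu / CUA Leu — identical.
Codon 2: GGA Gly / UGC Cys — nonsynonymous.
Codon 3: AUC Ile / AUC Ile — identical.
Codon 4: GAC Asp / GAC Asp — identical.
Codon 5: CCU Pro / CCU Pro — identical.
Codon 6: GCU Ala / GCG Ala — synonymous.
Codon 7: CGU Arg / UGU Cys — nonsynonymous.
Codon 8: UCC Ser / UCC Ser — identical.
Codon 9: GGG Gly / CUA Leu — nonsynonymous.
Codon 10: GUA Val / CGU Arg — nonsynonymous.
Nonsynonymous differences: 4 → different protein.

no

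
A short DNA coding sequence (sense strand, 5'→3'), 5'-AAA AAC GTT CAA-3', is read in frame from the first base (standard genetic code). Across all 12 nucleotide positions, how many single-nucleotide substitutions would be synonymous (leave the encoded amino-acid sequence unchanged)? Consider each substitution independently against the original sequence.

6

Codon 1 (AAA, Lys): 1 synonymous substitution.
Codon 2 (AAC, Asn): 1 synonymous substitution.
Codon 3 (GTT, Val): 3 synonymous substitutions.
Codon 4 (CAA, Gln): 1 synonymous substitution.
Total: 1 + 1 + 3 + 1 = 6.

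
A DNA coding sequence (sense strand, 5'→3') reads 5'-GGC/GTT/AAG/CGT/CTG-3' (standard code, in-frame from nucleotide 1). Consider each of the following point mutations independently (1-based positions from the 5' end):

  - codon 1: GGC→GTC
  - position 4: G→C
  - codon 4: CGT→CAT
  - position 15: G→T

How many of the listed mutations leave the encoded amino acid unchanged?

Codon 1: GGC (Gly) → GTC (Val) — missense.
Codon 2: GTT (Val) → CTT (Leu) — missense.
Codon 4: CGT (Arg) → CAT (His) — missense.
Codon 5: CTG (Leu) → CTT (Leu) — synonymous.
Synonymous: 1 of 4.

1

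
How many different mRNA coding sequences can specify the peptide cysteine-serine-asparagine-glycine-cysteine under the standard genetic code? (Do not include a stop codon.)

192

Cys: 2 codons.
Ser: 6 codons.
Asn: 2 codons.
Gly: 4 codons.
Cys: 2 codons.
2 × 6 × 2 × 4 × 2 = 192.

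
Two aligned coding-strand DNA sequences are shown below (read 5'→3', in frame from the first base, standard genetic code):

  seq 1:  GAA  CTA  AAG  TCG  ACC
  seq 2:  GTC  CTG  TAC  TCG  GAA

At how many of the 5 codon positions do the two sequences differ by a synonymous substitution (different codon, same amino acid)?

1

Codon 1: GAA Glu / GTC Val — nonsynonymous.
Codon 2: CTA Leu / CTG Leu — synonymous.
Codon 3: AAG Lys / TAC Tyr — nonsynonymous.
Codon 4: TCG Ser / TCG Ser — identical.
Codon 5: ACC Thr / GAA Glu — nonsynonymous.
Synonymous differences: 1.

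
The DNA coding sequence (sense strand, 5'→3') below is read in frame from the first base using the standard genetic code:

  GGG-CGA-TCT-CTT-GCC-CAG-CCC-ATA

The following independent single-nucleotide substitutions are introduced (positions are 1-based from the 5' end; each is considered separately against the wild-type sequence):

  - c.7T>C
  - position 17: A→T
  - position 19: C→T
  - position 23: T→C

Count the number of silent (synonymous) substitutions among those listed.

0

Codon 3: TCT (Ser) → CCT (Pro) — missense.
Codon 6: CAG (Gln) → CTG (Leu) — missense.
Codon 7: CCC (Pro) → TCC (Ser) — missense.
Codon 8: ATA (Ile) → ACA (Thr) — missense.
Synonymous: 0 of 4.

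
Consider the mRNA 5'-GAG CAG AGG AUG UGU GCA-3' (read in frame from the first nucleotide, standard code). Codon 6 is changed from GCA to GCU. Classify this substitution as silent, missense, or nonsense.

Position 18 falls in codon 6: GCA → Ala.
After the substitution the codon is GCU → Ala.
Both encode Ala, so the change is synonymous.

silent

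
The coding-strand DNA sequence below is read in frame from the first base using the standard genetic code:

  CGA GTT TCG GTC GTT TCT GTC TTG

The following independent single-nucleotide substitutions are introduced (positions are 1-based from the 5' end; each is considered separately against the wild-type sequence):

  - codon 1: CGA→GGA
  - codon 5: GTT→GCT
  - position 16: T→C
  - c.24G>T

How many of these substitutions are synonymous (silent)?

0

Codon 1: CGA (Arg) → GGA (Gly) — missense.
Codon 5: GTT (Val) → GCT (Ala) — missense.
Codon 6: TCT (Ser) → CCT (Pro) — missense.
Codon 8: TTG (Leu) → TTT (Phe) — missense.
Synonymous: 0 of 4.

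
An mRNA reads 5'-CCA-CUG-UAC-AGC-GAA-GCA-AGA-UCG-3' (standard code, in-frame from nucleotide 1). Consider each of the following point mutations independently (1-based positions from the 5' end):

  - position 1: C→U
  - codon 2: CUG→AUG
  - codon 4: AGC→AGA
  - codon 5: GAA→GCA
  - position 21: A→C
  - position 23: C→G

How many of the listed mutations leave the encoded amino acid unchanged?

Codon 1: CCA (Pro) → UCA (Ser) — missense.
Codon 2: CUG (Leu) → AUG (Met) — missense.
Codon 4: AGC (Ser) → AGA (Arg) — missense.
Codon 5: GAA (Glu) → GCA (Ala) — missense.
Codon 7: AGA (Arg) → AGC (Ser) — missense.
Codon 8: UCG (Ser) → UGG (Trp) — missense.
Synonymous: 0 of 6.

0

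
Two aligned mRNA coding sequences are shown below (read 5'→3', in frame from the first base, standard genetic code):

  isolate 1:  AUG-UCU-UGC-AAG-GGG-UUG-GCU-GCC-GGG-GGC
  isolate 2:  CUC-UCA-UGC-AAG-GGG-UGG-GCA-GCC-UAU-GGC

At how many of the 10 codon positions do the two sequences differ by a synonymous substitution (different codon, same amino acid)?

Codon 1: AUG Met / CUC Leu — nonsynonymous.
Codon 2: UCU Ser / UCA Ser — synonymous.
Codon 3: UGC Cys / UGC Cys — identical.
Codon 4: AAG Lys / AAG Lys — identical.
Codon 5: GGG Gly / GGG Gly — identical.
Codon 6: UUG Leu / UGG Trp — nonsynonymous.
Codon 7: GCU Ala / GCA Ala — synonymous.
Codon 8: GCC Ala / GCC Ala — identical.
Codon 9: GGG Gly / UAU Tyr — nonsynonymous.
Codon 10: GGC Gly / GGC Gly — identical.
Synonymous differences: 2.

2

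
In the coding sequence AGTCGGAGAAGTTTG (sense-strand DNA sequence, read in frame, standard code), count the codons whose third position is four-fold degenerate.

Codon 1 AGT (Ser): third position 2-fold.
Codon 2 CGG (Arg): third position 4-fold.
Codon 3 AGA (Arg): third position 2-fold.
Codon 4 AGT (Ser): third position 2-fold.
Codon 5 TTG (Leu): third position 2-fold.
Four-fold degenerate third positions: 1.

1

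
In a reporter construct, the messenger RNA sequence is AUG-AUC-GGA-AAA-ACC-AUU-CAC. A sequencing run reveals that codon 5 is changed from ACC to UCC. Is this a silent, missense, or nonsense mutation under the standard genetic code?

Position 13 falls in codon 5: ACC → Thr.
After the substitution the codon is UCC → Ser.
Thr ≠ Ser, so this is a missense mutation.

missense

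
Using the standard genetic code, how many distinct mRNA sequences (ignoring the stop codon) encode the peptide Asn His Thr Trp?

Asn: 2 codons.
His: 2 codons.
Thr: 4 codons.
Trp: 1 codon.
2 × 2 × 4 × 1 = 16.

16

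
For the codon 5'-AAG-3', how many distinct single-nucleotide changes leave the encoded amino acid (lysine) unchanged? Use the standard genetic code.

Position 1: none → 0 synonymous.
Position 2: none → 0 synonymous.
Position 3: AAA → 1 synonymous.
Total: 0 + 0 + 1 = 1.

1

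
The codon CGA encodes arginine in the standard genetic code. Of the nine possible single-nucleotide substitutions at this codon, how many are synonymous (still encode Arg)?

Position 1: AGA → 1 synonymous.
Position 2: none → 0 synonymous.
Position 3: CGU, CGC, CGG → 3 synonymous.
Total: 1 + 0 + 3 = 4.

4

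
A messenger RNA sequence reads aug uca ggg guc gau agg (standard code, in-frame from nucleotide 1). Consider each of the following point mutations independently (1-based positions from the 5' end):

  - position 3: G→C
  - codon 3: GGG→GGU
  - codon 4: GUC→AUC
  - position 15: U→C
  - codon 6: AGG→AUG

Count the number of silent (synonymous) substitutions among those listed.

Codon 1: AUG (Met) → AUC (Ile) — missense.
Codon 3: GGG (Gly) → GGU (Gly) — synonymous.
Codon 4: GUC (Val) → AUC (Ile) — missense.
Codon 5: GAU (Asp) → GAC (Asp) — synonymous.
Codon 6: AGG (Arg) → AUG (Met) — missense.
Synonymous: 2 of 5.

2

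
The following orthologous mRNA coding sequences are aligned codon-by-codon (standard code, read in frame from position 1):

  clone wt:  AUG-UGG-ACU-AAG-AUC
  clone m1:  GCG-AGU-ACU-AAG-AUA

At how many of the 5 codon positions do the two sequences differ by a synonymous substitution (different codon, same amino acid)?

1

Codon 1: AUG Met / GCG Ala — nonsynonymous.
Codon 2: UGG Trp / AGU Ser — nonsynonymous.
Codon 3: ACU Thr / ACU Thr — identical.
Codon 4: AAG Lys / AAG Lys — identical.
Codon 5: AUC Ile / AUA Ile — synonymous.
Synonymous differences: 1.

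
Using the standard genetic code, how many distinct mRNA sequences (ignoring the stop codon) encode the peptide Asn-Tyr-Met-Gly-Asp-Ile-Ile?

288

Asn: 2 codons.
Tyr: 2 codons.
Met: 1 codon.
Gly: 4 codons.
Asp: 2 codons.
Ile: 3 codons.
Ile: 3 codons.
2 × 2 × 1 × 4 × 2 × 3 × 3 = 288.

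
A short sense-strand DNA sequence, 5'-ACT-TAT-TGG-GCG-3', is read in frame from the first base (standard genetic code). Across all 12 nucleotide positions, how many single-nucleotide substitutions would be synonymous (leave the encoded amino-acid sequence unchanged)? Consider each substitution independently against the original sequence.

7

Codon 1 (ACT, Thr): 3 synonymous substitutions.
Codon 2 (TAT, Tyr): 1 synonymous substitution.
Codon 3 (TGG, Trp): 0 synonymous substitutions.
Codon 4 (GCG, Ala): 3 synonymous substitutions.
Total: 3 + 1 + 0 + 3 = 7.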